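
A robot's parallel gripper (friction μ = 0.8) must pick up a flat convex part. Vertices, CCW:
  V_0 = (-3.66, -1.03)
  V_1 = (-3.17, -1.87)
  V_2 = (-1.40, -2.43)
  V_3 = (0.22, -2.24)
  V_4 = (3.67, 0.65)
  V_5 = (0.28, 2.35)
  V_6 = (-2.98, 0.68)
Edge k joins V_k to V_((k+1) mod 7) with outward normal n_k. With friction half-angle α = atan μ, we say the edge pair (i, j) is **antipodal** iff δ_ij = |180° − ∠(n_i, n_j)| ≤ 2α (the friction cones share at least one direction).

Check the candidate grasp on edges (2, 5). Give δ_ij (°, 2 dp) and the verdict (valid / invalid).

δ = 20.44°, valid

α = atan 0.8 = 38.66°;  2α = 77.32°
edge 2: e_2 = (+1.62, +0.19);  n_2 = (+0.1165, -0.9932)
edge 5: e_5 = (-3.26, -1.67);  n_5 = (-0.4559, +0.8900)
∠(n_2, n_5) = 159.56°
δ = |180° − 159.56°| = 20.44°
20.44° ≤ 2α = 77.32°  →  valid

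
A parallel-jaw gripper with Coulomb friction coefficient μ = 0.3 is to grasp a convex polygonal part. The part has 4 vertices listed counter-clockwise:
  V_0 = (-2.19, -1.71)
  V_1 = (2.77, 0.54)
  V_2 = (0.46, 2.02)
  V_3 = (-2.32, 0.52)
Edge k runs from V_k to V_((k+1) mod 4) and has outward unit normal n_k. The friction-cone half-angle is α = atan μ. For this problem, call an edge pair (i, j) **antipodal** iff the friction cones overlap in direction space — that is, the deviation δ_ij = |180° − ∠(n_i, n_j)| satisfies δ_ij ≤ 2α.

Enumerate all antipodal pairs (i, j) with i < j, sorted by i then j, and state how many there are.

α = atan 0.3 = 16.70°;  2α = 33.40°
n_0 = (+0.4131, -0.9107)
n_1 = (+0.5395, +0.8420)
n_2 = (-0.4749, +0.8801)
n_3 = (-0.9983, -0.0582)
  (0,1): δ = 57.05°  ·
  (0,2): δ = 3.95°  ✓
  (0,3): δ = 68.94°  ·
  (1,2): δ = 119.00°  ·
  (1,3): δ = 54.02°  ·
  (2,3): δ = 115.01°  ·
antipodal pairs: 1

count = 1; pairs: (0,2)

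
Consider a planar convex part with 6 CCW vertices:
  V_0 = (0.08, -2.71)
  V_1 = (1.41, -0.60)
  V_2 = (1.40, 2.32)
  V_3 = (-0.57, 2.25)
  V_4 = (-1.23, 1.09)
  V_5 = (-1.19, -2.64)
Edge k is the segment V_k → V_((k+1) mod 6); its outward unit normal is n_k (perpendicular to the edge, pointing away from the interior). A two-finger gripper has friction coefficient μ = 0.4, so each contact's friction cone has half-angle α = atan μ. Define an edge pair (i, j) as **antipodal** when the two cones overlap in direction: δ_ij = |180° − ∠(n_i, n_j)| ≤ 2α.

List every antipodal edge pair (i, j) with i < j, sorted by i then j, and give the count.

count = 5; pairs: (0,3), (0,4), (1,3), (1,4), (2,5)

α = atan 0.4 = 21.80°;  2α = 43.60°
n_0 = (+0.8460, -0.5332)
n_1 = (+1.0000, +0.0034)
n_2 = (-0.0355, +0.9994)
n_3 = (-0.8692, +0.4945)
n_4 = (-0.9999, -0.0107)
n_5 = (-0.0550, -0.9985)
  (0,1): δ = 147.58°  ·
  (0,2): δ = 55.74°  ·
  (0,3): δ = 2.59°  ✓
  (0,4): δ = 32.84°  ✓
  (0,5): δ = 119.07°  ·
  (1,2): δ = 88.16°  ·
  (1,3): δ = 29.83°  ✓
  (1,4): δ = 0.42°  ✓
  (1,5): δ = 86.65°  ·
  (2,3): δ = 121.67°  ·
  (2,4): δ = 91.42°  ·
  (2,5): δ = 5.19°  ✓
  (3,4): δ = 149.75°  ·
  (3,5): δ = 63.52°  ·
  (4,5): δ = 93.77°  ·
antipodal pairs: 5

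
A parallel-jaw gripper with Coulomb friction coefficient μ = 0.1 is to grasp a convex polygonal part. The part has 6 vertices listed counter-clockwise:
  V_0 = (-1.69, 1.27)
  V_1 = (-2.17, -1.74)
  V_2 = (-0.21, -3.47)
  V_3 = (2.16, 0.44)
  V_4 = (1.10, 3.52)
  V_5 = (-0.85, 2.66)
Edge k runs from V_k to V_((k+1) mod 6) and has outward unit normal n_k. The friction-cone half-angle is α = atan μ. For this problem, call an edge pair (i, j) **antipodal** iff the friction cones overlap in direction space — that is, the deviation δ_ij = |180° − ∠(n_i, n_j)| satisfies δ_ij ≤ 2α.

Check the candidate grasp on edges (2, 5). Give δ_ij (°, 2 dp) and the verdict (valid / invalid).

δ = 0.08°, valid

α = atan 0.1 = 5.71°;  2α = 11.42°
edge 2: e_2 = (+2.37, +3.91);  n_2 = (+0.8552, -0.5184)
edge 5: e_5 = (-0.84, -1.39);  n_5 = (-0.8559, +0.5172)
∠(n_2, n_5) = 179.92°
δ = |180° − 179.92°| = 0.08°
0.08° ≤ 2α = 11.42°  →  valid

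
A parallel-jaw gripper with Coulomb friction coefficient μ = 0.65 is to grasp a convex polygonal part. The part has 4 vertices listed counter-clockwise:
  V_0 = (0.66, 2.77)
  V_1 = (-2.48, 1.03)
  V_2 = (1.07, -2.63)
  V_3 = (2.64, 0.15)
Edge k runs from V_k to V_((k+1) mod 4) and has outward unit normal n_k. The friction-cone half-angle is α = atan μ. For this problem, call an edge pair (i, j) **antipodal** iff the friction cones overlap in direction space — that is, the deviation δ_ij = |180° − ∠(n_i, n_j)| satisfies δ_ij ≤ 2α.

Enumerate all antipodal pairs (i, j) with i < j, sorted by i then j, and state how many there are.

α = atan 0.65 = 33.02°;  2α = 66.05°
n_0 = (-0.4847, +0.8747)
n_1 = (-0.7178, -0.6962)
n_2 = (+0.8707, -0.4917)
n_3 = (+0.7978, +0.6029)
  (0,1): δ = 74.87°  ·
  (0,2): δ = 31.55°  ✓
  (0,3): δ = 98.09°  ·
  (1,2): δ = 73.58°  ·
  (1,3): δ = 7.05°  ✓
  (2,3): δ = 113.47°  ·
antipodal pairs: 2

count = 2; pairs: (0,2), (1,3)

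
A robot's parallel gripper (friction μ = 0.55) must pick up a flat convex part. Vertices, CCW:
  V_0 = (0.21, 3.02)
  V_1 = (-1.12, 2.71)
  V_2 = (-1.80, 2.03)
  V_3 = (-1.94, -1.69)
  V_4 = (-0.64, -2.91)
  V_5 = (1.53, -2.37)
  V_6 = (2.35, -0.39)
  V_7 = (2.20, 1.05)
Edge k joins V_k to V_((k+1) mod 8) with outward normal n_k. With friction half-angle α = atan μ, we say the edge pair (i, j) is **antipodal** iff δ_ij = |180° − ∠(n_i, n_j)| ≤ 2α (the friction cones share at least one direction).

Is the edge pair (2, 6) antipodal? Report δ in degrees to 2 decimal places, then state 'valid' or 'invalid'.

α = atan 0.55 = 28.81°;  2α = 57.62°
edge 2: e_2 = (-0.14, -3.72);  n_2 = (-0.9993, +0.0376)
edge 6: e_6 = (-0.15, +1.44);  n_6 = (+0.9946, +0.1036)
∠(n_2, n_6) = 171.90°
δ = |180° − 171.90°| = 8.10°
8.10° ≤ 2α = 57.62°  →  valid

δ = 8.10°, valid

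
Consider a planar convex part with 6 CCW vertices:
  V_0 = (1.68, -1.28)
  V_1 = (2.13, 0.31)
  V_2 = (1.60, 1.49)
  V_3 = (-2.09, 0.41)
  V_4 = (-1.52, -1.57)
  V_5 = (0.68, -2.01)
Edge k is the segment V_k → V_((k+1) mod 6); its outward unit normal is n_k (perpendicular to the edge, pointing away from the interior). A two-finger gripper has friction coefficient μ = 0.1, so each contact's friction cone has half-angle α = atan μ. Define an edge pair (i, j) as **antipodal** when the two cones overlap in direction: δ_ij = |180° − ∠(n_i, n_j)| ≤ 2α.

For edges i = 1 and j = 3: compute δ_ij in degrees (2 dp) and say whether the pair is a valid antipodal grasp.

δ = 8.13°, valid

α = atan 0.1 = 5.71°;  2α = 11.42°
edge 1: e_1 = (-0.53, +1.18);  n_1 = (+0.9122, +0.4097)
edge 3: e_3 = (+0.57, -1.98);  n_3 = (-0.9610, -0.2766)
∠(n_1, n_3) = 171.87°
δ = |180° − 171.87°| = 8.13°
8.13° ≤ 2α = 11.42°  →  valid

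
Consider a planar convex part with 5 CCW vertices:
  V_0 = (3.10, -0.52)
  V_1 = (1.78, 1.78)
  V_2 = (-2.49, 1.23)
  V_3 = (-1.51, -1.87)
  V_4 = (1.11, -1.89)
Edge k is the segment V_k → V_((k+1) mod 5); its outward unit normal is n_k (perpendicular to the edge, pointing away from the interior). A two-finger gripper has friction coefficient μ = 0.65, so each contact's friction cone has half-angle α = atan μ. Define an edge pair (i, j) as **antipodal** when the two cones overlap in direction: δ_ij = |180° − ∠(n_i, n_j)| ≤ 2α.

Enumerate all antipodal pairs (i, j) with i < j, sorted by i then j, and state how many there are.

α = atan 0.65 = 33.02°;  2α = 66.05°
n_0 = (+0.8673, +0.4978)
n_1 = (-0.1278, +0.9918)
n_2 = (-0.9535, -0.3014)
n_3 = (-0.0076, -1.0000)
n_4 = (+0.5671, -0.8237)
  (0,1): δ = 112.51°  ·
  (0,2): δ = 12.31°  ✓
  (0,3): δ = 59.71°  ✓
  (0,4): δ = 94.69°  ·
  (1,2): δ = 79.80°  ·
  (1,3): δ = 7.78°  ✓
  (1,4): δ = 27.21°  ✓
  (2,3): δ = 107.98°  ·
  (2,4): δ = 73.00°  ·
  (3,4): δ = 145.02°  ·
antipodal pairs: 4

count = 4; pairs: (0,2), (0,3), (1,3), (1,4)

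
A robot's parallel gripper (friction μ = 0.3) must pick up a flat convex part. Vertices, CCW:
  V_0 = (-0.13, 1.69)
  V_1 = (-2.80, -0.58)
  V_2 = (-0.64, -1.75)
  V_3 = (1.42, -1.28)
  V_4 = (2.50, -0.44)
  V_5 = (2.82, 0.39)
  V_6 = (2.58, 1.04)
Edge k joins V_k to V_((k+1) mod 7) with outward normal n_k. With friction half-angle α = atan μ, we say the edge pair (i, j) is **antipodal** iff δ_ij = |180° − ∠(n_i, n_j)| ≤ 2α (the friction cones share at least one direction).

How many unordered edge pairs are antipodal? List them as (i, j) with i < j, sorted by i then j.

α = atan 0.3 = 16.70°;  2α = 33.40°
n_0 = (-0.6477, +0.7619)
n_1 = (-0.4763, -0.8793)
n_2 = (+0.2224, -0.9749)
n_3 = (+0.6139, -0.7894)
n_4 = (+0.9331, -0.3597)
n_5 = (+0.9381, +0.3464)
n_6 = (+0.2332, +0.9724)
  (0,1): δ = 68.81°  ·
  (0,2): δ = 27.52°  ✓
  (0,3): δ = 2.50°  ✓
  (0,4): δ = 28.55°  ✓
  (0,5): δ = 69.89°  ·
  (0,6): δ = 126.14°  ·
  (1,2): δ = 138.70°  ·
  (1,3): δ = 113.68°  ·
  (1,4): δ = 82.64°  ·
  (1,5): δ = 41.29°  ·
  (1,6): δ = 14.96°  ✓
  (2,3): δ = 154.98°  ·
  (2,4): δ = 123.94°  ·
  (2,5): δ = 82.59°  ·
  (2,6): δ = 26.34°  ✓
  (3,4): δ = 148.96°  ·
  (3,5): δ = 107.61°  ·
  (3,6): δ = 51.36°  ·
  (4,5): δ = 138.65°  ·
  (4,6): δ = 82.40°  ·
  (5,6): δ = 123.75°  ·
antipodal pairs: 5

count = 5; pairs: (0,2), (0,3), (0,4), (1,6), (2,6)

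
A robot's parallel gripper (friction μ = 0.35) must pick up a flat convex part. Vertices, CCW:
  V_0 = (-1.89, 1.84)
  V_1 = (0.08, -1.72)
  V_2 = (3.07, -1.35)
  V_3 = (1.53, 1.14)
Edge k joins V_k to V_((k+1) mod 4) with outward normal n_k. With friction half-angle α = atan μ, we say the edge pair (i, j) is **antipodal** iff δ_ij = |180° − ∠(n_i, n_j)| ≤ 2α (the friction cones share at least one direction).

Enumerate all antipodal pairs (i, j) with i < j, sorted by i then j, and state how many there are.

α = atan 0.35 = 19.29°;  2α = 38.58°
n_0 = (-0.8750, -0.4842)
n_1 = (+0.1228, -0.9924)
n_2 = (+0.8505, +0.5260)
n_3 = (+0.2005, +0.9797)
  (0,1): δ = 111.90°  ·
  (0,2): δ = 2.78°  ✓
  (0,3): δ = 49.47°  ·
  (1,2): δ = 65.32°  ·
  (1,3): δ = 18.62°  ✓
  (2,3): δ = 133.30°  ·
antipodal pairs: 2

count = 2; pairs: (0,2), (1,3)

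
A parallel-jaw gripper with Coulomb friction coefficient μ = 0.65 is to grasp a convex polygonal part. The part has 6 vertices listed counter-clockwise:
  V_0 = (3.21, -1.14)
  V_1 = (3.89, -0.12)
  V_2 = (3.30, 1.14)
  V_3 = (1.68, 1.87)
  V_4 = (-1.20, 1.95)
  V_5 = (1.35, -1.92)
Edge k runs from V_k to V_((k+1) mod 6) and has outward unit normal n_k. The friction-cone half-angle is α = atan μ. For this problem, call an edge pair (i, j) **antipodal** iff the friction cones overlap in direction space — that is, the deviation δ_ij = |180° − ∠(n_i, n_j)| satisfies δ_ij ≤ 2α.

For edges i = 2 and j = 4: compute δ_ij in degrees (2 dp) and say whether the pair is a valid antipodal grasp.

α = atan 0.65 = 33.02°;  2α = 66.05°
edge 2: e_2 = (-1.62, +0.73);  n_2 = (+0.4108, +0.9117)
edge 4: e_4 = (+2.55, -3.87);  n_4 = (-0.8350, -0.5502)
∠(n_2, n_4) = 147.64°
δ = |180° − 147.64°| = 32.36°
32.36° ≤ 2α = 66.05°  →  valid

δ = 32.36°, valid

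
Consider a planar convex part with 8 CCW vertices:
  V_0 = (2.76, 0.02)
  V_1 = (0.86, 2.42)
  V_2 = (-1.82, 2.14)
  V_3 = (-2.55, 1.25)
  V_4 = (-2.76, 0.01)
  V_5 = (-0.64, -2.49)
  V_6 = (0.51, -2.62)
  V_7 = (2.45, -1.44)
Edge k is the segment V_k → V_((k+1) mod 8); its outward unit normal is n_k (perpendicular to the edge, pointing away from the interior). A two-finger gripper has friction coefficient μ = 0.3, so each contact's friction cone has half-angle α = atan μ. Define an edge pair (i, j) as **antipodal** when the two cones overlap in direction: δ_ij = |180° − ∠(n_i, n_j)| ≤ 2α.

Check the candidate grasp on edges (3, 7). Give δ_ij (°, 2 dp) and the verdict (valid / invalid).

α = atan 0.3 = 16.70°;  2α = 33.40°
edge 3: e_3 = (-0.21, -1.24);  n_3 = (-0.9860, +0.1670)
edge 7: e_7 = (+0.31, +1.46);  n_7 = (+0.9782, -0.2077)
∠(n_3, n_7) = 177.62°
δ = |180° − 177.62°| = 2.38°
2.38° ≤ 2α = 33.40°  →  valid

δ = 2.38°, valid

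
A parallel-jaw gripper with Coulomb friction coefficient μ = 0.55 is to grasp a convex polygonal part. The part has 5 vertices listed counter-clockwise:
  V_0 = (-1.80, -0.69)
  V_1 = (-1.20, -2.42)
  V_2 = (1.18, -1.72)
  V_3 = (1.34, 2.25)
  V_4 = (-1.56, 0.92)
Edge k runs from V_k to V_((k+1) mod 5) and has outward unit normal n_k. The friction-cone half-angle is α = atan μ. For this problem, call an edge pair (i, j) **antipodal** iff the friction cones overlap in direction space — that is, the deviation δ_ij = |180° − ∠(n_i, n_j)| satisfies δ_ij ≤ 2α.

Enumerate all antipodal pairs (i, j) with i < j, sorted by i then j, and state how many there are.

count = 3; pairs: (0,2), (1,3), (2,4)

α = atan 0.55 = 28.81°;  2α = 57.62°
n_0 = (-0.9448, -0.3277)
n_1 = (+0.2822, -0.9594)
n_2 = (+0.9992, -0.0403)
n_3 = (-0.4169, +0.9090)
n_4 = (-0.9891, +0.1474)
  (0,1): δ = 92.74°  ·
  (0,2): δ = 21.44°  ✓
  (0,3): δ = 95.51°  ·
  (0,4): δ = 152.39°  ·
  (1,2): δ = 108.70°  ·
  (1,3): δ = 8.25°  ✓
  (1,4): δ = 65.13°  ·
  (2,3): δ = 63.05°  ·
  (2,4): δ = 6.17°  ✓
  (3,4): δ = 123.12°  ·
antipodal pairs: 3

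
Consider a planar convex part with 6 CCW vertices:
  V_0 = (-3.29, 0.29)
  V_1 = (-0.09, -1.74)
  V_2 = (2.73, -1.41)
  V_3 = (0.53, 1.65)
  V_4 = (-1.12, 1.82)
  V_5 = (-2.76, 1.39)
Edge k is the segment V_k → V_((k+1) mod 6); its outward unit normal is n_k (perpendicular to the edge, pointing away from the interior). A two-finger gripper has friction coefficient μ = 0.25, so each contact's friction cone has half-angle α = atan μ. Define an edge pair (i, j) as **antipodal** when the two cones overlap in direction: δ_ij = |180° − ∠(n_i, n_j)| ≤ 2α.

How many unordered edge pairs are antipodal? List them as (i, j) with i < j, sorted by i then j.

α = atan 0.25 = 14.04°;  2α = 28.07°
n_0 = (-0.5357, -0.8444)
n_1 = (+0.1162, -0.9932)
n_2 = (+0.8119, +0.5837)
n_3 = (+0.1025, +0.9947)
n_4 = (-0.2536, +0.9673)
n_5 = (-0.9009, +0.4341)
  (0,1): δ = 140.94°  ·
  (0,2): δ = 21.90°  ✓
  (0,3): δ = 26.51°  ✓
  (0,4): δ = 47.08°  ·
  (0,5): δ = 96.66°  ·
  (1,2): δ = 60.96°  ·
  (1,3): δ = 12.56°  ✓
  (1,4): δ = 8.02°  ✓
  (1,5): δ = 57.60°  ·
  (2,3): δ = 131.60°  ·
  (2,4): δ = 111.02°  ·
  (2,5): δ = 61.44°  ·
  (3,4): δ = 159.43°  ·
  (3,5): δ = 109.84°  ·
  (4,5): δ = 130.42°  ·
antipodal pairs: 4

count = 4; pairs: (0,2), (0,3), (1,3), (1,4)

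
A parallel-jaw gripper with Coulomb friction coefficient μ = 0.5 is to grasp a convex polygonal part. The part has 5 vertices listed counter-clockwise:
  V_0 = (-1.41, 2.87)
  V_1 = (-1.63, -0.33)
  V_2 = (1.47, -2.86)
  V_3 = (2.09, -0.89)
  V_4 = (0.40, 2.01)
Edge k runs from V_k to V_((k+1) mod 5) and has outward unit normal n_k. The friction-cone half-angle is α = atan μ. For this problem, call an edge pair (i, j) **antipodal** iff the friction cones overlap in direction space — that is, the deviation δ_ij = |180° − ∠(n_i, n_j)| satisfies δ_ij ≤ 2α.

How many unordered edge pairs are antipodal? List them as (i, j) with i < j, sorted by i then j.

α = atan 0.5 = 26.57°;  2α = 53.13°
n_0 = (-0.9976, +0.0686)
n_1 = (-0.6323, -0.7747)
n_2 = (+0.9539, -0.3002)
n_3 = (+0.8640, +0.5035)
n_4 = (+0.4292, +0.9032)
  (0,1): δ = 125.29°  ·
  (0,2): δ = 13.54°  ✓
  (0,3): δ = 34.16°  ✓
  (0,4): δ = 68.52°  ·
  (1,2): δ = 68.25°  ·
  (1,3): δ = 20.55°  ✓
  (1,4): δ = 13.80°  ✓
  (2,3): δ = 132.30°  ·
  (2,4): δ = 97.94°  ·
  (3,4): δ = 145.65°  ·
antipodal pairs: 4

count = 4; pairs: (0,2), (0,3), (1,3), (1,4)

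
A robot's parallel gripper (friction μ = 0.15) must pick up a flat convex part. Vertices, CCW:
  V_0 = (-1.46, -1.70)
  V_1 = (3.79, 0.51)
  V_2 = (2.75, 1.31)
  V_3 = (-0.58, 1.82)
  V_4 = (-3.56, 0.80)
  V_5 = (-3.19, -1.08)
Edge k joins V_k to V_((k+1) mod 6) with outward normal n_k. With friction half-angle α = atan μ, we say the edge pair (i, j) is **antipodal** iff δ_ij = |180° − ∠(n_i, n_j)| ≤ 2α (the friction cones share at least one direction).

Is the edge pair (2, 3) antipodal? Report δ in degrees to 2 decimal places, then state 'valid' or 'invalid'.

δ = 152.40°, invalid

α = atan 0.15 = 8.53°;  2α = 17.06°
edge 2: e_2 = (-3.33, +0.51);  n_2 = (+0.1514, +0.9885)
edge 3: e_3 = (-2.98, -1.02);  n_3 = (-0.3238, +0.9461)
∠(n_2, n_3) = 27.60°
δ = |180° − 27.60°| = 152.40°
152.40° > 2α = 17.06°  →  invalid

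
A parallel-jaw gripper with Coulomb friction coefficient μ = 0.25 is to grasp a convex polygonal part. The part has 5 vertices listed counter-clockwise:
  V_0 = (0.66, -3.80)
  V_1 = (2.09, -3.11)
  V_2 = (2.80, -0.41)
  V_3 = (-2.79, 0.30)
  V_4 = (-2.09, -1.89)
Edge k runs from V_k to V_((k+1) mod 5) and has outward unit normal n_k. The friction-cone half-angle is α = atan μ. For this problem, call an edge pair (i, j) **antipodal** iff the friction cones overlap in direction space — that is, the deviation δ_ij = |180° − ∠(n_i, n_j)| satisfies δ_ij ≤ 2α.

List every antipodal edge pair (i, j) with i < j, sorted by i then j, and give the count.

α = atan 0.25 = 14.04°;  2α = 28.07°
n_0 = (+0.4346, -0.9006)
n_1 = (+0.9671, -0.2543)
n_2 = (+0.1260, +0.9920)
n_3 = (-0.9525, -0.3045)
n_4 = (-0.5705, -0.8213)
  (0,1): δ = 130.49°  ·
  (0,2): δ = 33.00°  ·
  (0,3): δ = 81.97°  ·
  (0,4): δ = 119.46°  ·
  (1,2): δ = 82.51°  ·
  (1,3): δ = 32.46°  ·
  (1,4): δ = 69.95°  ·
  (2,3): δ = 65.04°  ·
  (2,4): δ = 27.54°  ✓
  (3,4): δ = 142.51°  ·
antipodal pairs: 1

count = 1; pairs: (2,4)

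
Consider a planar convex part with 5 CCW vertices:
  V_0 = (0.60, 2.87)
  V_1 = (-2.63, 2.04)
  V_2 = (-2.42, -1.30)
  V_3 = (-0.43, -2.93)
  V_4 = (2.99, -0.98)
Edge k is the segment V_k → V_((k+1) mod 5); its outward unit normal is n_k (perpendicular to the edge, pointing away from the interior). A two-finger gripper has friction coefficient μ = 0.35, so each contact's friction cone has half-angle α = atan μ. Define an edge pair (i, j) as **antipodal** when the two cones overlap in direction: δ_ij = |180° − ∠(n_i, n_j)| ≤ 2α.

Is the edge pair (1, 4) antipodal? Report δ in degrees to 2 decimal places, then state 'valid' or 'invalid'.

α = atan 0.35 = 19.29°;  2α = 38.58°
edge 1: e_1 = (+0.21, -3.34);  n_1 = (-0.9980, -0.0628)
edge 4: e_4 = (-2.39, +3.85);  n_4 = (+0.8496, +0.5274)
∠(n_1, n_4) = 151.77°
δ = |180° − 151.77°| = 28.23°
28.23° ≤ 2α = 38.58°  →  valid

δ = 28.23°, valid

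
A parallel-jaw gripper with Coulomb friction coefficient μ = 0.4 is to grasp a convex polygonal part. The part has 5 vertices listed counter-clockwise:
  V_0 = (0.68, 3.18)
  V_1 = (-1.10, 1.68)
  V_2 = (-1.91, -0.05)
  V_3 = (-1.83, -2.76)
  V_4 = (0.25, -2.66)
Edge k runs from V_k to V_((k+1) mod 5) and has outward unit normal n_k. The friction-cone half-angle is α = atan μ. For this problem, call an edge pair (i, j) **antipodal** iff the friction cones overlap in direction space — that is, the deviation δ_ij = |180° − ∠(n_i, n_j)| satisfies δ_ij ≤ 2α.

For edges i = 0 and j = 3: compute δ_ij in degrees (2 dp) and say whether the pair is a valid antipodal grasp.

δ = 37.37°, valid

α = atan 0.4 = 21.80°;  2α = 43.60°
edge 0: e_0 = (-1.78, -1.50);  n_0 = (-0.6444, +0.7647)
edge 3: e_3 = (+2.08, +0.10);  n_3 = (+0.0480, -0.9988)
∠(n_0, n_3) = 142.63°
δ = |180° − 142.63°| = 37.37°
37.37° ≤ 2α = 43.60°  →  valid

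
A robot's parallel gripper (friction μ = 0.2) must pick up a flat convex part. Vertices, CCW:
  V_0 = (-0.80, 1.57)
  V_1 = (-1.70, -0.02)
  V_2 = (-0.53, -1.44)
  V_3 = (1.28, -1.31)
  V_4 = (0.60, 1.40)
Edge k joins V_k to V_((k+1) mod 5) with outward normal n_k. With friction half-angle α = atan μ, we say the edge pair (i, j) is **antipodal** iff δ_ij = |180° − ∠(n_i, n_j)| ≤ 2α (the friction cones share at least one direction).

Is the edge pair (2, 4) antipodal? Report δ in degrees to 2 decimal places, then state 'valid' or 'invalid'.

δ = 11.03°, valid

α = atan 0.2 = 11.31°;  2α = 22.62°
edge 2: e_2 = (+1.81, +0.13);  n_2 = (+0.0716, -0.9974)
edge 4: e_4 = (-1.40, +0.17);  n_4 = (+0.1205, +0.9927)
∠(n_2, n_4) = 168.97°
δ = |180° − 168.97°| = 11.03°
11.03° ≤ 2α = 22.62°  →  valid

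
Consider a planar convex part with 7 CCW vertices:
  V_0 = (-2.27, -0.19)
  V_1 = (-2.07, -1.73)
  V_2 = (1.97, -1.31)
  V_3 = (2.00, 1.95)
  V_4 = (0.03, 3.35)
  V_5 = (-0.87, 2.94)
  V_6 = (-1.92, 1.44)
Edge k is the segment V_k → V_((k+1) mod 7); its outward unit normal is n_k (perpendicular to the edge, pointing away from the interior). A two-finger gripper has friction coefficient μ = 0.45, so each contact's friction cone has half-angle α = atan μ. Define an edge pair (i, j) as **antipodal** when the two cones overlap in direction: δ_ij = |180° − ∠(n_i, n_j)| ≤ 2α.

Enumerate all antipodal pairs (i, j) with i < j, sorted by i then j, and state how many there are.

α = atan 0.45 = 24.23°;  2α = 48.46°
n_0 = (-0.9917, -0.1288)
n_1 = (+0.1034, -0.9946)
n_2 = (+1.0000, -0.0092)
n_3 = (+0.5793, +0.8151)
n_4 = (-0.4146, +0.9100)
n_5 = (-0.8192, +0.5735)
n_6 = (-0.9777, +0.2099)
  (0,1): δ = 91.46°  ·
  (0,2): δ = 7.93°  ✓
  (0,3): δ = 47.20°  ✓
  (0,4): δ = 107.09°  ·
  (0,5): δ = 137.61°  ·
  (0,6): δ = 160.48°  ·
  (1,2): δ = 96.46°  ·
  (1,3): δ = 41.34°  ✓
  (1,4): δ = 18.56°  ✓
  (1,5): δ = 49.07°  ·
  (1,6): δ = 71.95°  ·
  (2,3): δ = 124.87°  ·
  (2,4): δ = 64.98°  ·
  (2,5): δ = 34.46°  ✓
  (2,6): δ = 11.59°  ✓
  (3,4): δ = 120.11°  ·
  (3,5): δ = 89.59°  ·
  (3,6): δ = 66.72°  ·
  (4,5): δ = 149.48°  ·
  (4,6): δ = 126.61°  ·
  (5,6): δ = 157.13°  ·
antipodal pairs: 6

count = 6; pairs: (0,2), (0,3), (1,3), (1,4), (2,5), (2,6)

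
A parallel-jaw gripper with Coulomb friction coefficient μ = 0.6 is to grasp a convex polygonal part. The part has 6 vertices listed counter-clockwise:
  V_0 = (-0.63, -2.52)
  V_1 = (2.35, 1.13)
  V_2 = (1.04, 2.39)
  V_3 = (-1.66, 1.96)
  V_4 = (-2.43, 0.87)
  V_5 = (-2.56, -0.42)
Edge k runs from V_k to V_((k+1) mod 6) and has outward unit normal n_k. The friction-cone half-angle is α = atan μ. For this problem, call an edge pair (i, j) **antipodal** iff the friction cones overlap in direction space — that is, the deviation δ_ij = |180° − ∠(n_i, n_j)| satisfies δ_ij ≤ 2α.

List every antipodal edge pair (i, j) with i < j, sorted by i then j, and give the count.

count = 6; pairs: (0,2), (0,3), (0,4), (1,4), (1,5), (2,5)

α = atan 0.6 = 30.96°;  2α = 61.93°
n_0 = (+0.7746, -0.6324)
n_1 = (+0.6932, +0.7207)
n_2 = (-0.1573, +0.9876)
n_3 = (-0.8168, +0.5770)
n_4 = (-0.9950, +0.1003)
n_5 = (-0.7363, -0.6767)
  (0,1): δ = 94.66°  ·
  (0,2): δ = 41.72°  ✓
  (0,3): δ = 3.99°  ✓
  (0,4): δ = 33.47°  ✓
  (0,5): δ = 81.81°  ·
  (1,2): δ = 127.07°  ·
  (1,3): δ = 81.35°  ·
  (1,4): δ = 51.87°  ✓
  (1,5): δ = 3.53°  ✓
  (2,3): δ = 134.29°  ·
  (2,4): δ = 104.80°  ·
  (2,5): δ = 56.46°  ✓
  (3,4): δ = 150.52°  ·
  (3,5): δ = 102.18°  ·
  (4,5): δ = 131.66°  ·
antipodal pairs: 6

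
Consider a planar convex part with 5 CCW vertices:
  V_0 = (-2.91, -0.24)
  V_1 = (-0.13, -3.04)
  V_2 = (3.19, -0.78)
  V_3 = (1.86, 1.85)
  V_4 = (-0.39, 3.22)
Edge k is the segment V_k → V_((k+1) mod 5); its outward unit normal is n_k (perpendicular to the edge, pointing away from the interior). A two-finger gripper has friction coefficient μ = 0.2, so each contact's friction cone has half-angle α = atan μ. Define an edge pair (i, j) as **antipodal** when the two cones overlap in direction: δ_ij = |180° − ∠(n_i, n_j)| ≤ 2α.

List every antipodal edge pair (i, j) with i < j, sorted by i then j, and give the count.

count = 3; pairs: (0,2), (0,3), (1,4)

α = atan 0.2 = 11.31°;  2α = 22.62°
n_0 = (-0.7096, -0.7046)
n_1 = (+0.5627, -0.8266)
n_2 = (+0.8924, +0.4513)
n_3 = (+0.5201, +0.8541)
n_4 = (-0.8083, +0.5887)
  (0,1): δ = 100.55°  ·
  (0,2): δ = 17.97°  ✓
  (0,3): δ = 13.87°  ✓
  (0,4): δ = 99.14°  ·
  (1,2): δ = 97.42°  ·
  (1,3): δ = 65.58°  ·
  (1,4): δ = 19.69°  ✓
  (2,3): δ = 148.16°  ·
  (2,4): δ = 62.89°  ·
  (3,4): δ = 94.73°  ·
antipodal pairs: 3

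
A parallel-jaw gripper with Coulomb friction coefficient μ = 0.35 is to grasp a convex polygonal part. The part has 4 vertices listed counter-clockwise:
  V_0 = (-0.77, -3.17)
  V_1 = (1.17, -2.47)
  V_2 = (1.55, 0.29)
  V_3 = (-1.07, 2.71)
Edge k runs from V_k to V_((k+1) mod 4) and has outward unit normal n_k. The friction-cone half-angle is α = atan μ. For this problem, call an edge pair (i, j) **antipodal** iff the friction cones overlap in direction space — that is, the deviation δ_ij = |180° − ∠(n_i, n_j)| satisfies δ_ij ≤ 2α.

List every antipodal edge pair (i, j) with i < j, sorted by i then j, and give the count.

count = 1; pairs: (1,3)

α = atan 0.35 = 19.29°;  2α = 38.58°
n_0 = (+0.3394, -0.9406)
n_1 = (+0.9907, -0.1364)
n_2 = (+0.6785, +0.7346)
n_3 = (-0.9987, -0.0510)
  (0,1): δ = 117.68°  ·
  (0,2): δ = 62.57°  ·
  (0,3): δ = 73.08°  ·
  (1,2): δ = 124.89°  ·
  (1,3): δ = 10.76°  ✓
  (2,3): δ = 44.35°  ·
antipodal pairs: 1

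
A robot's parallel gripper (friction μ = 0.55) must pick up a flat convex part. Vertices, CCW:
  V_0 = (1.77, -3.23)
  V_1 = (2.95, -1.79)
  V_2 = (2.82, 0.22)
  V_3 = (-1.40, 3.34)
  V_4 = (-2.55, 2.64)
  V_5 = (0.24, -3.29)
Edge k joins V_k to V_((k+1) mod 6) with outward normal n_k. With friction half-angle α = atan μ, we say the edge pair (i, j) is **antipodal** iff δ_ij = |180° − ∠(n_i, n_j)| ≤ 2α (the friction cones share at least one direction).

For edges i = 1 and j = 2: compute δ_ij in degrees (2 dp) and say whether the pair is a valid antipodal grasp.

α = atan 0.55 = 28.81°;  2α = 57.62°
edge 1: e_1 = (-0.13, +2.01);  n_1 = (+0.9979, +0.0645)
edge 2: e_2 = (-4.22, +3.12);  n_2 = (+0.5945, +0.8041)
∠(n_1, n_2) = 49.82°
δ = |180° − 49.82°| = 130.18°
130.18° > 2α = 57.62°  →  invalid

δ = 130.18°, invalid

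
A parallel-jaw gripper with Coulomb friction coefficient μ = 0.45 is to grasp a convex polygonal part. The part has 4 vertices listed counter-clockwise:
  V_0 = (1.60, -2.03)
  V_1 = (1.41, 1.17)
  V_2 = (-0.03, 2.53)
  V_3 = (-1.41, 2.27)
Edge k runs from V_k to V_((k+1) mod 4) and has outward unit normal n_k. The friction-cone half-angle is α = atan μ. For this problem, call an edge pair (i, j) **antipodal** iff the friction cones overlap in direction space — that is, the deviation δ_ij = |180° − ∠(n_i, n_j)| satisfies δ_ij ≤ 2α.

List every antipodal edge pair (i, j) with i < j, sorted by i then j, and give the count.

count = 2; pairs: (0,3), (1,3)

α = atan 0.45 = 24.23°;  2α = 48.46°
n_0 = (+0.9982, +0.0593)
n_1 = (+0.6866, +0.7270)
n_2 = (-0.1851, +0.9827)
n_3 = (-0.8192, -0.5735)
  (0,1): δ = 136.76°  ·
  (0,2): δ = 82.73°  ·
  (0,3): δ = 31.59°  ✓
  (1,2): δ = 125.97°  ·
  (1,3): δ = 11.64°  ✓
  (2,3): δ = 65.68°  ·
antipodal pairs: 2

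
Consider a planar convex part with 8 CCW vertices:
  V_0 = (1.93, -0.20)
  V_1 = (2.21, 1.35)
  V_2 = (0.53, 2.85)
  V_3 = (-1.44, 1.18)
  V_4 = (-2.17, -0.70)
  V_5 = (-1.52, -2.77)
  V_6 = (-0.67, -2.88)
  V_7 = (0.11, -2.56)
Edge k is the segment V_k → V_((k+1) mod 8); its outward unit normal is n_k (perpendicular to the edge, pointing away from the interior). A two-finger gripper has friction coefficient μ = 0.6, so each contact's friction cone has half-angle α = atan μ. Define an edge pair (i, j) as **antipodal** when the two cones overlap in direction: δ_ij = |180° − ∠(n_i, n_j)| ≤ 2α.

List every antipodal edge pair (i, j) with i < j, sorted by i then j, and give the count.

α = atan 0.6 = 30.96°;  2α = 61.93°
n_0 = (+0.9841, -0.1778)
n_1 = (+0.6660, +0.7459)
n_2 = (-0.6466, +0.7628)
n_3 = (-0.9322, +0.3620)
n_4 = (-0.9541, -0.2996)
n_5 = (-0.1283, -0.9917)
n_6 = (+0.3796, -0.9252)
n_7 = (+0.7919, -0.6107)
  (0,1): δ = 121.52°  ·
  (0,2): δ = 39.47°  ✓
  (0,3): δ = 10.98°  ✓
  (0,4): δ = 27.67°  ✓
  (0,5): δ = 92.87°  ·
  (0,6): δ = 122.55°  ·
  (0,7): δ = 152.60°  ·
  (1,2): δ = 97.95°  ·
  (1,3): δ = 69.46°  ·
  (1,4): δ = 30.81°  ✓
  (1,5): δ = 34.39°  ✓
  (1,6): δ = 64.07°  ·
  (1,7): δ = 94.12°  ·
  (2,3): δ = 151.51°  ·
  (2,4): δ = 112.86°  ·
  (2,5): δ = 47.66°  ✓
  (2,6): δ = 17.98°  ✓
  (2,7): δ = 12.07°  ✓
  (3,4): δ = 141.35°  ·
  (3,5): δ = 76.15°  ·
  (3,6): δ = 46.47°  ✓
  (3,7): δ = 16.42°  ✓
  (4,5): δ = 114.81°  ·
  (4,6): δ = 85.13°  ·
  (4,7): δ = 55.07°  ✓
  (5,6): δ = 150.32°  ·
  (5,7): δ = 120.27°  ·
  (6,7): δ = 149.95°  ·
antipodal pairs: 11

count = 11; pairs: (0,2), (0,3), (0,4), (1,4), (1,5), (2,5), (2,6), (2,7), (3,6), (3,7), (4,7)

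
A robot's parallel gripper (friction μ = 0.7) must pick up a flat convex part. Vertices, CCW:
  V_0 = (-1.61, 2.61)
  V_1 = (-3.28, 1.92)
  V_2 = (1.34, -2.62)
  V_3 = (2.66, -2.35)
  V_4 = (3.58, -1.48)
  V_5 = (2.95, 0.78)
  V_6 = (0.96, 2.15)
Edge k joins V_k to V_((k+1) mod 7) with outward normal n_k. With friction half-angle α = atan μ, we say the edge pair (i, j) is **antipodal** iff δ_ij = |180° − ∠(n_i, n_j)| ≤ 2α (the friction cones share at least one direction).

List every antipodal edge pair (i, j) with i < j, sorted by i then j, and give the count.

count = 9; pairs: (0,1), (0,2), (0,3), (1,4), (1,5), (1,6), (2,5), (2,6), (3,6)

α = atan 0.7 = 34.99°;  2α = 69.98°
n_0 = (-0.3819, +0.9242)
n_1 = (-0.7009, -0.7133)
n_2 = (+0.2004, -0.9797)
n_3 = (+0.6871, -0.7266)
n_4 = (+0.9633, +0.2685)
n_5 = (+0.5671, +0.8237)
n_6 = (+0.1762, +0.9844)
  (0,1): δ = 66.95°  ✓
  (0,2): δ = 10.89°  ✓
  (0,3): δ = 20.95°  ✓
  (0,4): δ = 83.13°  ·
  (0,5): δ = 123.01°  ·
  (0,6): δ = 147.40°  ·
  (1,2): δ = 123.94°  ·
  (1,3): δ = 92.10°  ·
  (1,4): δ = 29.92°  ✓
  (1,5): δ = 9.95°  ✓
  (1,6): δ = 34.35°  ✓
  (2,3): δ = 148.16°  ·
  (2,4): δ = 85.98°  ·
  (2,5): δ = 46.11°  ✓
  (2,6): δ = 21.71°  ✓
  (3,4): δ = 117.82°  ·
  (3,5): δ = 77.95°  ·
  (3,6): δ = 53.55°  ✓
  (4,5): δ = 140.12°  ·
  (4,6): δ = 115.72°  ·
  (5,6): δ = 155.60°  ·
antipodal pairs: 9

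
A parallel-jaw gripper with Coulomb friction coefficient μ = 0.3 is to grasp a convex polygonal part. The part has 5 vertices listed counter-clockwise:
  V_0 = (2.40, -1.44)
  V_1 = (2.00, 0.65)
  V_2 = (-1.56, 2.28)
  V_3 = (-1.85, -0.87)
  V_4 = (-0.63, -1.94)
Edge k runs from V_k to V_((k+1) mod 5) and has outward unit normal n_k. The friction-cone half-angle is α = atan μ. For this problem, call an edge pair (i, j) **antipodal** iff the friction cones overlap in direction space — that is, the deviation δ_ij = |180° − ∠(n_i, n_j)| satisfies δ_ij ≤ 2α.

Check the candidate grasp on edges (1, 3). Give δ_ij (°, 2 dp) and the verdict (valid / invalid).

δ = 16.65°, valid

α = atan 0.3 = 16.70°;  2α = 33.40°
edge 1: e_1 = (-3.56, +1.63);  n_1 = (+0.4163, +0.9092)
edge 3: e_3 = (+1.22, -1.07);  n_3 = (-0.6594, -0.7518)
∠(n_1, n_3) = 163.35°
δ = |180° − 163.35°| = 16.65°
16.65° ≤ 2α = 33.40°  →  valid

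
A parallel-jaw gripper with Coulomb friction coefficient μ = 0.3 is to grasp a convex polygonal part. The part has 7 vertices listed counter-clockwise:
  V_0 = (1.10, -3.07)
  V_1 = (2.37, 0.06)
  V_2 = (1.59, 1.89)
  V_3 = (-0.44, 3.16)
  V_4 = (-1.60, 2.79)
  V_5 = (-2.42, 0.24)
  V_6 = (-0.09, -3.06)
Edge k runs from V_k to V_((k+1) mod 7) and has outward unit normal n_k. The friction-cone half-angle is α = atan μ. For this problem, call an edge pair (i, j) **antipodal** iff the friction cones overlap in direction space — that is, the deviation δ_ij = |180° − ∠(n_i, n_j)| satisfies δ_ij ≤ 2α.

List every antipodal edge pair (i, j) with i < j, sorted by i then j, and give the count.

count = 5; pairs: (0,4), (1,5), (2,5), (2,6), (3,6)

α = atan 0.3 = 16.70°;  2α = 33.40°
n_0 = (+0.9266, -0.3760)
n_1 = (+0.9199, +0.3921)
n_2 = (+0.5304, +0.8478)
n_3 = (-0.3039, +0.9527)
n_4 = (-0.9520, +0.3061)
n_5 = (-0.8169, -0.5768)
n_6 = (-0.0084, -1.0000)
  (0,1): δ = 134.83°  ·
  (0,2): δ = 99.95°  ·
  (0,3): δ = 50.22°  ·
  (0,4): δ = 4.26°  ✓
  (0,5): δ = 57.31°  ·
  (0,6): δ = 111.60°  ·
  (1,2): δ = 145.12°  ·
  (1,3): δ = 95.39°  ·
  (1,4): δ = 40.91°  ·
  (1,5): δ = 12.14°  ✓
  (1,6): δ = 66.43°  ·
  (2,3): δ = 130.28°  ·
  (2,4): δ = 75.80°  ·
  (2,5): δ = 22.74°  ✓
  (2,6): δ = 31.55°  ✓
  (3,4): δ = 125.52°  ·
  (3,5): δ = 72.47°  ·
  (3,6): δ = 18.17°  ✓
  (4,5): δ = 126.95°  ·
  (4,6): δ = 72.66°  ·
  (5,6): δ = 125.71°  ·
antipodal pairs: 5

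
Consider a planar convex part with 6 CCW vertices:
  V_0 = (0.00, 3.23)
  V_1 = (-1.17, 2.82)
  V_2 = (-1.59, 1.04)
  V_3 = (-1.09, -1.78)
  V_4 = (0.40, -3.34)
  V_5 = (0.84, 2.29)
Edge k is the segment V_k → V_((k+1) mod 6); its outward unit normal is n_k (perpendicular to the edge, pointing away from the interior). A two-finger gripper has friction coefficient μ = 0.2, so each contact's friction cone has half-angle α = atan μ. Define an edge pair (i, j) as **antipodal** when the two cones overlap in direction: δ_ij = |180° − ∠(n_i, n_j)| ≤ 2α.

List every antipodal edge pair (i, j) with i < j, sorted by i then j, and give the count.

count = 3; pairs: (1,4), (2,4), (3,5)

α = atan 0.2 = 11.31°;  2α = 22.62°
n_0 = (-0.3307, +0.9437)
n_1 = (-0.9733, +0.2296)
n_2 = (-0.9846, -0.1746)
n_3 = (-0.7231, -0.6907)
n_4 = (+0.9970, -0.0779)
n_5 = (+0.7457, +0.6663)
  (0,1): δ = 122.59°  ·
  (0,2): δ = 99.26°  ·
  (0,3): δ = 65.63°  ·
  (0,4): δ = 66.22°  ·
  (0,5): δ = 112.47°  ·
  (1,2): δ = 156.67°  ·
  (1,3): δ = 123.04°  ·
  (1,4): δ = 8.81°  ✓
  (1,5): δ = 55.06°  ·
  (2,3): δ = 146.37°  ·
  (2,4): δ = 14.52°  ✓
  (2,5): δ = 31.73°  ·
  (3,4): δ = 48.15°  ·
  (3,5): δ = 1.90°  ✓
  (4,5): δ = 133.75°  ·
antipodal pairs: 3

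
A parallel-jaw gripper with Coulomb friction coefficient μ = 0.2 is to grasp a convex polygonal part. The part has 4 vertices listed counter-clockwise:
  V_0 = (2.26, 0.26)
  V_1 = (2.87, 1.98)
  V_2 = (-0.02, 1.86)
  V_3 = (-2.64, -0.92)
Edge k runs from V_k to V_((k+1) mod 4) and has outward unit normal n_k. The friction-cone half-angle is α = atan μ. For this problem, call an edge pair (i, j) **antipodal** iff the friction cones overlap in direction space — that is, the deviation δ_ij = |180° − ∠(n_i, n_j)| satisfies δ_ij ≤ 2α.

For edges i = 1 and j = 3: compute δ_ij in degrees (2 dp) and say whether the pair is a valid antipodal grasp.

δ = 11.16°, valid

α = atan 0.2 = 11.31°;  2α = 22.62°
edge 1: e_1 = (-2.89, -0.12);  n_1 = (-0.0415, +0.9991)
edge 3: e_3 = (+4.90, +1.18);  n_3 = (+0.2341, -0.9722)
∠(n_1, n_3) = 168.84°
δ = |180° − 168.84°| = 11.16°
11.16° ≤ 2α = 22.62°  →  valid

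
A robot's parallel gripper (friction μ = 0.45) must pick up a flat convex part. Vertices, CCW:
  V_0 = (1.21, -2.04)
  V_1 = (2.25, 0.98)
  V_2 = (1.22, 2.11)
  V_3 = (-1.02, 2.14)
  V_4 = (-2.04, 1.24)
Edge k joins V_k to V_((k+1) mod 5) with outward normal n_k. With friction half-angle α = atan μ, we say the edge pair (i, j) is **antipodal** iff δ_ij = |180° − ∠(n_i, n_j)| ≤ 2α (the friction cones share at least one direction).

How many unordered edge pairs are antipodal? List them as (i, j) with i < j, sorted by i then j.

count = 3; pairs: (0,3), (1,4), (2,4)

α = atan 0.45 = 24.23°;  2α = 48.46°
n_0 = (+0.9455, -0.3256)
n_1 = (+0.7391, +0.6736)
n_2 = (+0.0134, +0.9999)
n_3 = (-0.6616, +0.7498)
n_4 = (-0.7103, -0.7039)
  (0,1): δ = 118.65°  ·
  (0,2): δ = 71.77°  ·
  (0,3): δ = 29.57°  ✓
  (0,4): δ = 63.74°  ·
  (1,2): δ = 133.12°  ·
  (1,3): δ = 90.93°  ·
  (1,4): δ = 2.39°  ✓
  (2,3): δ = 137.81°  ·
  (2,4): δ = 44.50°  ✓
  (3,4): δ = 86.69°  ·
antipodal pairs: 3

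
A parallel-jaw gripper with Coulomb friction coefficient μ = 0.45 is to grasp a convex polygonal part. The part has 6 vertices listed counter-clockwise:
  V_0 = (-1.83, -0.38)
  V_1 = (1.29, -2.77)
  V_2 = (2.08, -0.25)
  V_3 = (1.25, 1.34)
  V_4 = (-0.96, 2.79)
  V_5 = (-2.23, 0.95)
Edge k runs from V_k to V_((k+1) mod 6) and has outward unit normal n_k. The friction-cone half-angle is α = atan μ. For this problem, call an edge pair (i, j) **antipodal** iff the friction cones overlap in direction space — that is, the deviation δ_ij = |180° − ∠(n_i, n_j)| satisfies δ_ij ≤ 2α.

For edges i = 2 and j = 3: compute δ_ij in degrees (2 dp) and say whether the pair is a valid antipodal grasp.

α = atan 0.45 = 24.23°;  2α = 48.46°
edge 2: e_2 = (-0.83, +1.59);  n_2 = (+0.8865, +0.4628)
edge 3: e_3 = (-2.21, +1.45);  n_3 = (+0.5486, +0.8361)
∠(n_2, n_3) = 29.17°
δ = |180° − 29.17°| = 150.83°
150.83° > 2α = 48.46°  →  invalid

δ = 150.83°, invalid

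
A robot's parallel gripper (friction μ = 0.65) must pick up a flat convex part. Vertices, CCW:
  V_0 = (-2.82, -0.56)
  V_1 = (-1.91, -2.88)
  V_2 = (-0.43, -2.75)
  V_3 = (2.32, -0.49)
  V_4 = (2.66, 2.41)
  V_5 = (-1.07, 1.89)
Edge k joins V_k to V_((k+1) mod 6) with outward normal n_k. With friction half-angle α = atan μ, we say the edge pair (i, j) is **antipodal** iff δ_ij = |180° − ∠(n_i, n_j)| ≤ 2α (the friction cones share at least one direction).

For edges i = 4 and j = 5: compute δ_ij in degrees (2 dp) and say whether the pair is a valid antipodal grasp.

δ = 133.47°, invalid

α = atan 0.65 = 33.02°;  2α = 66.05°
edge 4: e_4 = (-3.73, -0.52);  n_4 = (-0.1381, +0.9904)
edge 5: e_5 = (-1.75, -2.45);  n_5 = (-0.8137, +0.5812)
∠(n_4, n_5) = 46.53°
δ = |180° − 46.53°| = 133.47°
133.47° > 2α = 66.05°  →  invalid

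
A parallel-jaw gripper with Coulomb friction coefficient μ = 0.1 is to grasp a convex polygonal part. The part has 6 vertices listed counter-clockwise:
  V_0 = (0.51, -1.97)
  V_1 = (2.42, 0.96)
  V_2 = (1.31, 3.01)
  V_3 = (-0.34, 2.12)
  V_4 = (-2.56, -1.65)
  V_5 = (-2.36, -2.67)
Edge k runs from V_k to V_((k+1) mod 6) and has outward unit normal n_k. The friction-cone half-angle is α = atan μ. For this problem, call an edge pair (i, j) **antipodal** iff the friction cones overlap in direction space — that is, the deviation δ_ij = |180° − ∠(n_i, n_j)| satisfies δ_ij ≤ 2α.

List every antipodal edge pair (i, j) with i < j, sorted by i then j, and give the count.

count = 1; pairs: (0,3)

α = atan 0.1 = 5.71°;  2α = 11.42°
n_0 = (+0.8377, -0.5461)
n_1 = (+0.8794, +0.4761)
n_2 = (-0.4747, +0.8801)
n_3 = (-0.8617, +0.5074)
n_4 = (-0.9813, -0.1924)
n_5 = (+0.2370, -0.9715)
  (0,1): δ = 118.47°  ·
  (0,2): δ = 28.56°  ·
  (0,3): δ = 2.61°  ✓
  (0,4): δ = 44.19°  ·
  (0,5): δ = 136.81°  ·
  (1,2): δ = 90.09°  ·
  (1,3): δ = 58.93°  ·
  (1,4): δ = 17.34°  ·
  (1,5): δ = 75.27°  ·
  (2,3): δ = 148.83°  ·
  (2,4): δ = 107.25°  ·
  (2,5): δ = 14.64°  ·
  (3,4): δ = 138.41°  ·
  (3,5): δ = 45.80°  ·
  (4,5): δ = 87.39°  ·
antipodal pairs: 1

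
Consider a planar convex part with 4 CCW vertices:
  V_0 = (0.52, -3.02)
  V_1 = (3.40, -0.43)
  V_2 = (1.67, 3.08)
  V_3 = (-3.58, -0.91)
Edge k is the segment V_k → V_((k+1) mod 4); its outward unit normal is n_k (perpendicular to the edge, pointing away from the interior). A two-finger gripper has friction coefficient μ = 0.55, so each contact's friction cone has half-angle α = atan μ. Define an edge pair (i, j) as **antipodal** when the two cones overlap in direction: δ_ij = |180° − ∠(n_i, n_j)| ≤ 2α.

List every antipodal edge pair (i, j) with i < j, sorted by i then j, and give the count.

count = 2; pairs: (0,2), (1,3)

α = atan 0.55 = 28.81°;  2α = 57.62°
n_0 = (+0.6687, -0.7436)
n_1 = (+0.8970, +0.4421)
n_2 = (-0.6051, +0.7962)
n_3 = (-0.4576, -0.8892)
  (0,1): δ = 105.73°  ·
  (0,2): δ = 4.73°  ✓
  (0,3): δ = 110.80°  ·
  (1,2): δ = 79.00°  ·
  (1,3): δ = 36.53°  ✓
  (2,3): δ = 64.47°  ·
antipodal pairs: 2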